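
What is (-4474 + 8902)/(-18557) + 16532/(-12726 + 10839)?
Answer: -315139960/35017059 ≈ -8.9996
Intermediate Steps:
(-4474 + 8902)/(-18557) + 16532/(-12726 + 10839) = 4428*(-1/18557) + 16532/(-1887) = -4428/18557 + 16532*(-1/1887) = -4428/18557 - 16532/1887 = -315139960/35017059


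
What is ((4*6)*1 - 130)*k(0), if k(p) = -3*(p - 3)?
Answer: -954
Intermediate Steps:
k(p) = 9 - 3*p (k(p) = -3*(-3 + p) = 9 - 3*p)
((4*6)*1 - 130)*k(0) = ((4*6)*1 - 130)*(9 - 3*0) = (24*1 - 130)*(9 + 0) = (24 - 130)*9 = -106*9 = -954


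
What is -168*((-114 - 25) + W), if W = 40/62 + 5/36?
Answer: 2159486/93 ≈ 23220.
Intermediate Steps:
W = 875/1116 (W = 40*(1/62) + 5*(1/36) = 20/31 + 5/36 = 875/1116 ≈ 0.78405)
-168*((-114 - 25) + W) = -168*((-114 - 25) + 875/1116) = -168*(-139 + 875/1116) = -168*(-154249/1116) = 2159486/93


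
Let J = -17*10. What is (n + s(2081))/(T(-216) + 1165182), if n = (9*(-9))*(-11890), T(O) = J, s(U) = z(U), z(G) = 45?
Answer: 963135/1165012 ≈ 0.82672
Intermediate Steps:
s(U) = 45
J = -170
T(O) = -170
n = 963090 (n = -81*(-11890) = 963090)
(n + s(2081))/(T(-216) + 1165182) = (963090 + 45)/(-170 + 1165182) = 963135/1165012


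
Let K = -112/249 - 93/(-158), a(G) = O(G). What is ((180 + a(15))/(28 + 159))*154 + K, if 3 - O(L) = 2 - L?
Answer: 108047285/668814 ≈ 161.55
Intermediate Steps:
O(L) = 1 + L (O(L) = 3 - (2 - L) = 3 + (-2 + L) = 1 + L)
a(G) = 1 + G
K = 5461/39342 (K = -112*1/249 - 93*(-1/158) = -112/249 + 93/158 = 5461/39342 ≈ 0.13881)
((180 + a(15))/(28 + 159))*154 + K = ((180 + (1 + 15))/(28 + 159))*154 + 5461/39342 = ((180 + 16)/187)*154 + 5461/39342 = (196*(1/187))*154 + 5461/39342 = (196/187)*154 + 5461/39342 = 2744/17 + 5461/39342 = 108047285/668814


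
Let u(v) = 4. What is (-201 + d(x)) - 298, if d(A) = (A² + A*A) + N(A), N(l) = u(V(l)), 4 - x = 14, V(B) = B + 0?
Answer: -295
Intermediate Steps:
V(B) = B
x = -10 (x = 4 - 1*14 = 4 - 14 = -10)
N(l) = 4
d(A) = 4 + 2*A² (d(A) = (A² + A*A) + 4 = (A² + A²) + 4 = 2*A² + 4 = 4 + 2*A²)
(-201 + d(x)) - 298 = (-201 + (4 + 2*(-10)²)) - 298 = (-201 + (4 + 2*100)) - 298 = (-201 + (4 + 200)) - 298 = (-201 + 204) - 298 = 3 - 298 = -295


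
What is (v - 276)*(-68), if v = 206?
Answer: 4760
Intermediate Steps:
(v - 276)*(-68) = (206 - 276)*(-68) = -70*(-68) = 4760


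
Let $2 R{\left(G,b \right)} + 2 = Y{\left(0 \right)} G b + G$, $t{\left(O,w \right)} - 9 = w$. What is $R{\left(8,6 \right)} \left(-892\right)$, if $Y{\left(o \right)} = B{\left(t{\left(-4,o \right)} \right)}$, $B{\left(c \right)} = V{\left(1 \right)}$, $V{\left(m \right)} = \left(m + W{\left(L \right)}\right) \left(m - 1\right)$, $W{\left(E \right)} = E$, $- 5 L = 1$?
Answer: $-2676$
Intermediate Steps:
$L = - \frac{1}{5}$ ($L = \left(- \frac{1}{5}\right) 1 = - \frac{1}{5} \approx -0.2$)
$t{\left(O,w \right)} = 9 + w$
$V{\left(m \right)} = \left(-1 + m\right) \left(- \frac{1}{5} + m\right)$ ($V{\left(m \right)} = \left(m - \frac{1}{5}\right) \left(m - 1\right) = \left(- \frac{1}{5} + m\right) \left(-1 + m\right) = \left(-1 + m\right) \left(- \frac{1}{5} + m\right)$)
$B{\left(c \right)} = 0$ ($B{\left(c \right)} = \frac{1}{5} + 1^{2} - \frac{6}{5} = \frac{1}{5} + 1 - \frac{6}{5} = 0$)
$Y{\left(o \right)} = 0$
$R{\left(G,b \right)} = -1 + \frac{G}{2}$ ($R{\left(G,b \right)} = -1 + \frac{0 G b + G}{2} = -1 + \frac{0 b + G}{2} = -1 + \frac{0 + G}{2} = -1 + \frac{G}{2}$)
$R{\left(8,6 \right)} \left(-892\right) = \left(-1 + \frac{1}{2} \cdot 8\right) \left(-892\right) = \left(-1 + 4\right) \left(-892\right) = 3 \left(-892\right) = -2676$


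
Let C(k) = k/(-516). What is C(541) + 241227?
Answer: 124472591/516 ≈ 2.4123e+5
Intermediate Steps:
C(k) = -k/516 (C(k) = k*(-1/516) = -k/516)
C(541) + 241227 = -1/516*541 + 241227 = -541/516 + 241227 = 124472591/516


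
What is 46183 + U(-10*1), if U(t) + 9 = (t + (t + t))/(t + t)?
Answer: 92351/2 ≈ 46176.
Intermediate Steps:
U(t) = -15/2 (U(t) = -9 + (t + (t + t))/(t + t) = -9 + (t + 2*t)/((2*t)) = -9 + (3*t)*(1/(2*t)) = -9 + 3/2 = -15/2)
46183 + U(-10*1) = 46183 - 15/2 = 92351/2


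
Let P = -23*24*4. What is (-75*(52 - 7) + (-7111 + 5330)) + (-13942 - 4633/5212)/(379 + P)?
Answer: -49078178351/9532748 ≈ -5148.4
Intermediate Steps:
P = -2208 (P = -552*4 = -2208)
(-75*(52 - 7) + (-7111 + 5330)) + (-13942 - 4633/5212)/(379 + P) = (-75*(52 - 7) + (-7111 + 5330)) + (-13942 - 4633/5212)/(379 - 2208) = (-75*45 - 1781) + (-13942 - 4633*1/5212)/(-1829) = (-3375 - 1781) + (-13942 - 4633/5212)*(-1/1829) = -5156 - 72670337/5212*(-1/1829) = -5156 + 72670337/9532748 = -49078178351/9532748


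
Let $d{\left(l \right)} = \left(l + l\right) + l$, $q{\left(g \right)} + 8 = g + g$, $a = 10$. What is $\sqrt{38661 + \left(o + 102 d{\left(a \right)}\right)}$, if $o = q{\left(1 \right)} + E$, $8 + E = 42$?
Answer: $\sqrt{41749} \approx 204.33$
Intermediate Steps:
$E = 34$ ($E = -8 + 42 = 34$)
$q{\left(g \right)} = -8 + 2 g$ ($q{\left(g \right)} = -8 + \left(g + g\right) = -8 + 2 g$)
$o = 28$ ($o = \left(-8 + 2 \cdot 1\right) + 34 = \left(-8 + 2\right) + 34 = -6 + 34 = 28$)
$d{\left(l \right)} = 3 l$ ($d{\left(l \right)} = 2 l + l = 3 l$)
$\sqrt{38661 + \left(o + 102 d{\left(a \right)}\right)} = \sqrt{38661 + \left(28 + 102 \cdot 3 \cdot 10\right)} = \sqrt{38661 + \left(28 + 102 \cdot 30\right)} = \sqrt{38661 + \left(28 + 3060\right)} = \sqrt{38661 + 3088} = \sqrt{41749}$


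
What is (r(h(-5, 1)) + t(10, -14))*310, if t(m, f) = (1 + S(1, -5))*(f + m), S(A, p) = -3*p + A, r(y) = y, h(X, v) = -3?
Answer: -22010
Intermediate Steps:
S(A, p) = A - 3*p
t(m, f) = 17*f + 17*m (t(m, f) = (1 + (1 - 3*(-5)))*(f + m) = (1 + (1 + 15))*(f + m) = (1 + 16)*(f + m) = 17*(f + m) = 17*f + 17*m)
(r(h(-5, 1)) + t(10, -14))*310 = (-3 + (17*(-14) + 17*10))*310 = (-3 + (-238 + 170))*310 = (-3 - 68)*310 = -71*310 = -22010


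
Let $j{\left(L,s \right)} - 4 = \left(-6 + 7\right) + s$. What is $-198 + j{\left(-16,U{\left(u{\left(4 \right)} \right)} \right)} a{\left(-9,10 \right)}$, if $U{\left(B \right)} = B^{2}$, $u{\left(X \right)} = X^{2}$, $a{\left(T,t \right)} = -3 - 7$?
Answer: $-2808$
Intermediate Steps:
$a{\left(T,t \right)} = -10$ ($a{\left(T,t \right)} = -3 - 7 = -10$)
$j{\left(L,s \right)} = 5 + s$ ($j{\left(L,s \right)} = 4 + \left(\left(-6 + 7\right) + s\right) = 4 + \left(1 + s\right) = 5 + s$)
$-198 + j{\left(-16,U{\left(u{\left(4 \right)} \right)} \right)} a{\left(-9,10 \right)} = -198 + \left(5 + \left(4^{2}\right)^{2}\right) \left(-10\right) = -198 + \left(5 + 16^{2}\right) \left(-10\right) = -198 + \left(5 + 256\right) \left(-10\right) = -198 + 261 \left(-10\right) = -198 - 2610 = -2808$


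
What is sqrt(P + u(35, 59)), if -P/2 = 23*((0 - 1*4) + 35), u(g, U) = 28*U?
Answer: sqrt(226) ≈ 15.033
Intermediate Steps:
P = -1426 (P = -46*((0 - 1*4) + 35) = -46*((0 - 4) + 35) = -46*(-4 + 35) = -46*31 = -2*713 = -1426)
sqrt(P + u(35, 59)) = sqrt(-1426 + 28*59) = sqrt(-1426 + 1652) = sqrt(226)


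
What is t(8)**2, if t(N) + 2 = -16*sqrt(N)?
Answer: 2052 + 128*sqrt(2) ≈ 2233.0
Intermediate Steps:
t(N) = -2 - 16*sqrt(N)
t(8)**2 = (-2 - 32*sqrt(2))**2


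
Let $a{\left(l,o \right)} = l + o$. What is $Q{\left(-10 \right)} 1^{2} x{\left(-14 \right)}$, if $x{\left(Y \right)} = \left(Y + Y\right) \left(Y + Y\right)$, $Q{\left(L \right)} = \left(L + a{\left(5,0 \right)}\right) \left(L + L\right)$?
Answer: $78400$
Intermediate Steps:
$Q{\left(L \right)} = 2 L \left(5 + L\right)$ ($Q{\left(L \right)} = \left(L + \left(5 + 0\right)\right) \left(L + L\right) = \left(L + 5\right) 2 L = \left(5 + L\right) 2 L = 2 L \left(5 + L\right)$)
$x{\left(Y \right)} = 4 Y^{2}$ ($x{\left(Y \right)} = 2 Y 2 Y = 4 Y^{2}$)
$Q{\left(-10 \right)} 1^{2} x{\left(-14 \right)} = 2 \left(-10\right) \left(5 - 10\right) 1^{2} \cdot 4 \left(-14\right)^{2} = 2 \left(-10\right) \left(-5\right) 1 \cdot 4 \cdot 196 = 100 \cdot 1 \cdot 784 = 100 \cdot 784 = 78400$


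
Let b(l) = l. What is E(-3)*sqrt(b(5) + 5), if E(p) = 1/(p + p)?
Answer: -sqrt(10)/6 ≈ -0.52705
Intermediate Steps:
E(p) = 1/(2*p)
E(-3)*sqrt(b(5) + 5) = ((1/2)/(-3))*sqrt(5 + 5) = ((1/2)*(-1/3))*sqrt(10) = -sqrt(10)/6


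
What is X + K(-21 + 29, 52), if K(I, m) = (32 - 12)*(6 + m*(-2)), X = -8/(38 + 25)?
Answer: -123488/63 ≈ -1960.1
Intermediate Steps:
X = -8/63 ≈ -0.12698
K(I, m) = 120 - 40*m (K(I, m) = 20*(6 - 2*m) = 120 - 40*m)
X + K(-21 + 29, 52) = -8/63 + (120 - 40*52) = -8/63 + (120 - 2080) = -8/63 - 1960 = -123488/63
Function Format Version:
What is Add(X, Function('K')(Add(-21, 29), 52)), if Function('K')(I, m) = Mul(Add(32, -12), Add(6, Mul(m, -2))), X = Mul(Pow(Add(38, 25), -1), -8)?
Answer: Rational(-123488, 63) ≈ -1960.1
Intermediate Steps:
X = Rational(-8, 63) (X = Mul(Pow(63, -1), -8) = Mul(Rational(1, 63), -8) = Rational(-8, 63) ≈ -0.12698)
Function('K')(I, m) = Add(120, Mul(-40, m)) (Function('K')(I, m) = Mul(20, Add(6, Mul(-2, m))) = Add(120, Mul(-40, m)))
Add(X, Function('K')(Add(-21, 29), 52)) = Add(Rational(-8, 63), Add(120, Mul(-40, 52))) = Add(Rational(-8, 63), Add(120, -2080)) = Add(Rational(-8, 63), -1960) = Rational(-123488, 63)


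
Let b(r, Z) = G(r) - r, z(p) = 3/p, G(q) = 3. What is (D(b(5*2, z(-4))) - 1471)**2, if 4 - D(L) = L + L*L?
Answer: 2277081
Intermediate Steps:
b(r, Z) = 3 - r
D(L) = 4 - L - L**2 (D(L) = 4 - (L + L*L) = 4 - (L + L**2) = 4 + (-L - L**2) = 4 - L - L**2)
(D(b(5*2, z(-4))) - 1471)**2 = ((4 - (3 - 5*2) - (3 - 5*2)**2) - 1471)**2 = ((4 - (3 - 1*10) - (3 - 1*10)**2) - 1471)**2 = ((4 - (3 - 10) - (3 - 10)**2) - 1471)**2 = ((4 - 1*(-7) - 1*(-7)**2) - 1471)**2 = ((4 + 7 - 1*49) - 1471)**2 = ((4 + 7 - 49) - 1471)**2 = (-38 - 1471)**2 = (-1509)**2 = 2277081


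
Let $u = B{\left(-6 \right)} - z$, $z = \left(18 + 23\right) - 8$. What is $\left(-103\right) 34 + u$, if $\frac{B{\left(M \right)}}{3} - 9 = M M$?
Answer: $-3400$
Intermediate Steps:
$B{\left(M \right)} = 27 + 3 M^{2}$ ($B{\left(M \right)} = 27 + 3 M M = 27 + 3 M^{2}$)
$z = 33$ ($z = 41 - 8 = 33$)
$u = 102$ ($u = \left(27 + 3 \left(-6\right)^{2}\right) - 33 = \left(27 + 3 \cdot 36\right) - 33 = \left(27 + 108\right) - 33 = 135 - 33 = 102$)
$\left(-103\right) 34 + u = \left(-103\right) 34 + 102 = -3502 + 102 = -3400$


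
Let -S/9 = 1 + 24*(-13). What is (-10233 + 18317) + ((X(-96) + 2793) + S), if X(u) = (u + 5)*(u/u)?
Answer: 13585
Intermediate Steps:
S = 2799 (S = -9*(1 + 24*(-13)) = -9*(1 - 312) = -9*(-311) = 2799)
X(u) = 5 + u (X(u) = (5 + u)*1 = 5 + u)
(-10233 + 18317) + ((X(-96) + 2793) + S) = (-10233 + 18317) + (((5 - 96) + 2793) + 2799) = 8084 + ((-91 + 2793) + 2799) = 8084 + (2702 + 2799) = 8084 + 5501 = 13585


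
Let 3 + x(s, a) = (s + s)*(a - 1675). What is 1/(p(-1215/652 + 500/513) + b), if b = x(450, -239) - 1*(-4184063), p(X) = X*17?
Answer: 334476/823294240945 ≈ 4.0627e-7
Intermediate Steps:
x(s, a) = -3 + 2*s*(-1675 + a) (x(s, a) = -3 + (s + s)*(a - 1675) = -3 + (2*s)*(-1675 + a) = -3 + 2*s*(-1675 + a))
p(X) = 17*X
b = 2461460 (b = (-3 - 3350*450 + 2*(-239)*450) - 1*(-4184063) = (-3 - 1507500 - 215100) + 4184063 = -1722603 + 4184063 = 2461460)
1/(p(-1215/652 + 500/513) + b) = 1/(17*(-1215/652 + 500/513) + 2461460) = 1/(17*(-297295/334476) + 2461460) = 1/(-5054015/334476 + 2461460) = 1/(823294240945/334476) = 334476/823294240945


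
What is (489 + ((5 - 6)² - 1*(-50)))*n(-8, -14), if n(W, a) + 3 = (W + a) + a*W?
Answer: 46980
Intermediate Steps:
n(W, a) = -3 + W + a + W*a (n(W, a) = -3 + ((W + a) + a*W) = -3 + ((W + a) + W*a) = -3 + (W + a + W*a) = -3 + W + a + W*a)
(489 + ((5 - 6)² - 1*(-50)))*n(-8, -14) = (489 + ((5 - 6)² - 1*(-50)))*(-3 - 8 - 14 - 8*(-14)) = (489 + ((-1)² + 50))*(-3 - 8 - 14 + 112) = (489 + (1 + 50))*87 = (489 + 51)*87 = 540*87 = 46980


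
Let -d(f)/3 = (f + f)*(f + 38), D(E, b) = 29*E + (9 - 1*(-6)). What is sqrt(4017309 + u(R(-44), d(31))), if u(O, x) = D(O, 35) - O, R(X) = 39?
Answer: 4*sqrt(251151) ≈ 2004.6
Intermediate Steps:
D(E, b) = 15 + 29*E (D(E, b) = 29*E + (9 + 6) = 29*E + 15 = 15 + 29*E)
d(f) = -6*f*(38 + f) (d(f) = -3*(f + f)*(f + 38) = -3*2*f*(38 + f) = -6*f*(38 + f))
u(O, x) = 15 + 28*O (u(O, x) = (15 + 29*O) - O = 15 + 28*O)
sqrt(4017309 + u(R(-44), d(31))) = sqrt(4017309 + (15 + 28*39)) = sqrt(4017309 + (15 + 1092)) = sqrt(4017309 + 1107) = sqrt(4018416) = 4*sqrt(251151)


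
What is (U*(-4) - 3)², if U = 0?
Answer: 9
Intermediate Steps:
(U*(-4) - 3)² = (0*(-4) - 3)² = (0 - 3)² = (-3)² = 9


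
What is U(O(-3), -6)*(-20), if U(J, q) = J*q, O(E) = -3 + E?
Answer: -720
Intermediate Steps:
U(O(-3), -6)*(-20) = ((-3 - 3)*(-6))*(-20) = -6*(-6)*(-20) = 36*(-20) = -720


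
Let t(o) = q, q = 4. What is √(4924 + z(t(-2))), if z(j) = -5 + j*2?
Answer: √4927 ≈ 70.193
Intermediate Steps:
t(o) = 4
z(j) = -5 + 2*j
√(4924 + z(t(-2))) = √(4924 + (-5 + 2*4)) = √(4924 + (-5 + 8)) = √(4924 + 3) = √4927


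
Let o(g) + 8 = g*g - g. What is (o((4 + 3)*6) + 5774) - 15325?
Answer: -7837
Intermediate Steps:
o(g) = -8 + g² - g (o(g) = -8 + (g*g - g) = -8 + (g² - g) = -8 + g² - g)
(o((4 + 3)*6) + 5774) - 15325 = ((-8 + ((4 + 3)*6)² - (4 + 3)*6) + 5774) - 15325 = ((-8 + (7*6)² - 7*6) + 5774) - 15325 = ((-8 + 42² - 1*42) + 5774) - 15325 = ((-8 + 1764 - 42) + 5774) - 15325 = (1714 + 5774) - 15325 = 7488 - 15325 = -7837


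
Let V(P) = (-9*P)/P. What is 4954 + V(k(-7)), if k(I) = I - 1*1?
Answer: 4945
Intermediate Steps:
k(I) = -1 + I (k(I) = I - 1 = -1 + I)
V(P) = -9
4954 + V(k(-7)) = 4954 - 9 = 4945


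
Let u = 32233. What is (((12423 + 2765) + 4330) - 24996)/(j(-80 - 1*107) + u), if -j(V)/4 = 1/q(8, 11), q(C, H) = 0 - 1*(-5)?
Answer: -2490/14651 ≈ -0.16995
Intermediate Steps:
q(C, H) = 5 (q(C, H) = 0 + 5 = 5)
j(V) = -4/5
(((12423 + 2765) + 4330) - 24996)/(j(-80 - 1*107) + u) = (((12423 + 2765) + 4330) - 24996)/(-4/5 + 32233) = ((15188 + 4330) - 24996)/(161161/5) = (19518 - 24996)*(5/161161) = -5478*5/161161 = -2490/14651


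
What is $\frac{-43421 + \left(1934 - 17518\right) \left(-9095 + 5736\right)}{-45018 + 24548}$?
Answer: $- \frac{10460647}{4094} \approx -2555.1$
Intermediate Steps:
$\frac{-43421 + \left(1934 - 17518\right) \left(-9095 + 5736\right)}{-45018 + 24548} = \frac{-43421 - -52346656}{-20470} = \left(-43421 + 52346656\right) \left(- \frac{1}{20470}\right) = 52303235 \left(- \frac{1}{20470}\right) = - \frac{10460647}{4094}$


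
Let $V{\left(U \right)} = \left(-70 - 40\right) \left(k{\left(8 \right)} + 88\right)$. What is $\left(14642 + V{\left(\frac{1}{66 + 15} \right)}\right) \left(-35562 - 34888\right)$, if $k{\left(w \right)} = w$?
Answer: $-287576900$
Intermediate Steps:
$V{\left(U \right)} = -10560$ ($V{\left(U \right)} = \left(-70 - 40\right) \left(8 + 88\right) = \left(-110\right) 96 = -10560$)
$\left(14642 + V{\left(\frac{1}{66 + 15} \right)}\right) \left(-35562 - 34888\right) = \left(14642 - 10560\right) \left(-35562 - 34888\right) = 4082 \left(-70450\right) = -287576900$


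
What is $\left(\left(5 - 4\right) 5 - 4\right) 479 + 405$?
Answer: $884$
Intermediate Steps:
$\left(\left(5 - 4\right) 5 - 4\right) 479 + 405 = \left(1 \cdot 5 - 4\right) 479 + 405 = \left(5 - 4\right) 479 + 405 = 1 \cdot 479 + 405 = 479 + 405 = 884$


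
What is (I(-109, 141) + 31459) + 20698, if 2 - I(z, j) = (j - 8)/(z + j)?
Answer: 1668955/32 ≈ 52155.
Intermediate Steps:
I(z, j) = 2 - (-8 + j)/(j + z) (I(z, j) = 2 - (j - 8)/(z + j) = 2 - (-8 + j)/(j + z))
(I(-109, 141) + 31459) + 20698 = ((8 + 141 + 2*(-109))/(141 - 109) + 31459) + 20698 = ((8 + 141 - 218)/32 + 31459) + 20698 = ((1/32)*(-69) + 31459) + 20698 = (-69/32 + 31459) + 20698 = 1006619/32 + 20698 = 1668955/32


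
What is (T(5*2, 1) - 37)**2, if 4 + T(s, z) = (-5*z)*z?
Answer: 2116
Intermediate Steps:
T(s, z) = -4 - 5*z**2 (T(s, z) = -4 + (-5*z)*z = -4 - 5*z**2)
(T(5*2, 1) - 37)**2 = ((-4 - 5*1**2) - 37)**2 = ((-4 - 5*1) - 37)**2 = ((-4 - 5) - 37)**2 = (-9 - 37)**2 = (-46)**2 = 2116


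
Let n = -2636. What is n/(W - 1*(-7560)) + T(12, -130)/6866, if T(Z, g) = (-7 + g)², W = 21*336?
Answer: 16014308/6272091 ≈ 2.5533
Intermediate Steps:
W = 7056
n/(W - 1*(-7560)) + T(12, -130)/6866 = -2636/(7056 - 1*(-7560)) + (-7 - 130)²/6866 = -2636/(7056 + 7560) + (-137)²*(1/6866) = -2636/14616 + 18769*(1/6866) = -2636*1/14616 + 18769/6866 = -659/3654 + 18769/6866 = 16014308/6272091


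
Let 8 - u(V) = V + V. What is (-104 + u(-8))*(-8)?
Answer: 640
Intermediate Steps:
u(V) = 8 - 2*V (u(V) = 8 - (V + V) = 8 - 2*V)
(-104 + u(-8))*(-8) = (-104 + (8 - 2*(-8)))*(-8) = (-104 + (8 + 16))*(-8) = (-104 + 24)*(-8) = -80*(-8) = 640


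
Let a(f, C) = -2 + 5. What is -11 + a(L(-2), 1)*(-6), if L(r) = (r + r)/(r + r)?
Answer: -29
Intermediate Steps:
L(r) = 1 (L(r) = (2*r)/((2*r)) = (2*r)*(1/(2*r)) = 1)
a(f, C) = 3
-11 + a(L(-2), 1)*(-6) = -11 + 3*(-6) = -11 - 18 = -29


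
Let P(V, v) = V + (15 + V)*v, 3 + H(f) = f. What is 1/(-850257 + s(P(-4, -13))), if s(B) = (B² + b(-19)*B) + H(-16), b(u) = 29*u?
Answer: -1/747670 ≈ -1.3375e-6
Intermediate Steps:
H(f) = -3 + f
P(V, v) = V + v*(15 + V)
s(B) = -19 + B² - 551*B (s(B) = (B² + (29*(-19))*B) + (-3 - 16) = (B² - 551*B) - 19 = -19 + B² - 551*B)
1/(-850257 + s(P(-4, -13))) = 1/(-850257 + (-19 + (-4 + 15*(-13) - 4*(-13))² - 551*(-4 + 15*(-13) - 4*(-13)))) = 1/(-850257 + (-19 + (-4 - 195 + 52)² - 551*(-4 - 195 + 52))) = 1/(-850257 + (-19 + (-147)² - 551*(-147))) = 1/(-850257 + (-19 + 21609 + 80997)) = 1/(-850257 + 102587) = 1/(-747670) = -1/747670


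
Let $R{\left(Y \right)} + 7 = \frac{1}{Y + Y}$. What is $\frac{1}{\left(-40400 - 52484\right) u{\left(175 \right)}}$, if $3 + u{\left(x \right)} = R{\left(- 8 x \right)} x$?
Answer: $\frac{4}{456269429} \approx 8.7667 \cdot 10^{-9}$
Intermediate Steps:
$R{\left(Y \right)} = -7 + \frac{1}{2 Y}$ ($R{\left(Y \right)} = -7 + \frac{1}{Y + Y} = -7 + \frac{1}{2 Y}$)
$u{\left(x \right)} = -3 + x \left(-7 - \frac{1}{16 x}\right)$ ($u{\left(x \right)} = -3 + \left(-7 + \frac{1}{2 \left(- 8 x\right)}\right) x = -3 + \left(-7 + \frac{\left(- \frac{1}{8}\right) \frac{1}{x}}{2}\right) x = -3 + \left(-7 - \frac{1}{16 x}\right) x = -3 + x \left(-7 - \frac{1}{16 x}\right)$)
$\frac{1}{\left(-40400 - 52484\right) u{\left(175 \right)}} = \frac{1}{\left(-40400 - 52484\right) \left(- \frac{49}{16} - 1225\right)} = \frac{1}{\left(-92884\right) \left(- \frac{49}{16} - 1225\right)} = - \frac{1}{92884 \left(- \frac{19649}{16}\right)} = \left(- \frac{1}{92884}\right) \left(- \frac{16}{19649}\right) = \frac{4}{456269429}$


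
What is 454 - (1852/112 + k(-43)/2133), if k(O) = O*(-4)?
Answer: 26122301/59724 ≈ 437.38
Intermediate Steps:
k(O) = -4*O
454 - (1852/112 + k(-43)/2133) = 454 - (1852/112 - 4*(-43)/2133) = 454 - (1852*(1/112) + 172*(1/2133)) = 454 - (463/28 + 172/2133) = 454 - 1*992395/59724 = 454 - 992395/59724 = 26122301/59724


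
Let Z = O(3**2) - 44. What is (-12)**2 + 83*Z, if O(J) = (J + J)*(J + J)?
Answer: 23384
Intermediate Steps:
O(J) = 4*J**2 (O(J) = (2*J)*(2*J) = 4*J**2)
Z = 280 (Z = 4*(3**2)**2 - 44 = 4*9**2 - 44 = 4*81 - 44 = 324 - 44 = 280)
(-12)**2 + 83*Z = (-12)**2 + 83*280 = 144 + 23240 = 23384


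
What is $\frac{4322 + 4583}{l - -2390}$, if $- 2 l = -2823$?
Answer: $\frac{17810}{7603} \approx 2.3425$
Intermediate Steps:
$l = \frac{2823}{2}$ ($l = \left(- \frac{1}{2}\right) \left(-2823\right) = \frac{2823}{2} \approx 1411.5$)
$\frac{4322 + 4583}{l - -2390} = \frac{4322 + 4583}{\frac{2823}{2} - -2390} = \frac{8905}{\frac{2823}{2} + 2390} = \frac{8905}{\frac{7603}{2}} = 8905 \cdot \frac{2}{7603} = \frac{17810}{7603}$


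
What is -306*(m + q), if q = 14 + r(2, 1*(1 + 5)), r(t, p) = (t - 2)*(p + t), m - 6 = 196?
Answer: -66096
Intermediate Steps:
m = 202 (m = 6 + 196 = 202)
r(t, p) = (-2 + t)*(p + t)
q = 14 (q = 14 + (2² - 2*(1 + 5) - 2*2 + (1*(1 + 5))*2) = 14 + (4 - 2*6 - 4 + (1*6)*2) = 14 + (4 - 2*6 - 4 + 6*2) = 14 + (4 - 12 - 4 + 12) = 14 + 0 = 14)
-306*(m + q) = -306*(202 + 14) = -306*216 = -66096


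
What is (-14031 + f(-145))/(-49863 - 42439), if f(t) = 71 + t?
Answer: 2015/13186 ≈ 0.15281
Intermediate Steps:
(-14031 + f(-145))/(-49863 - 42439) = (-14031 + (71 - 145))/(-49863 - 42439) = (-14031 - 74)/(-92302) = -14105*(-1/92302) = 2015/13186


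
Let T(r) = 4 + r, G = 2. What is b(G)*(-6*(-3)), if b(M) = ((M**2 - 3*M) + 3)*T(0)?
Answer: 72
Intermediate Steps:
b(M) = 12 - 12*M + 4*M**2 (b(M) = ((M**2 - 3*M) + 3)*(4 + 0) = (3 + M**2 - 3*M)*4 = 12 - 12*M + 4*M**2)
b(G)*(-6*(-3)) = (12 - 12*2 + 4*2**2)*(-6*(-3)) = (12 - 24 + 4*4)*18 = (12 - 24 + 16)*18 = 4*18 = 72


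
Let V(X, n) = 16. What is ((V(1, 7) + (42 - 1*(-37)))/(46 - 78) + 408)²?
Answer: 167987521/1024 ≈ 1.6405e+5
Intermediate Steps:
((V(1, 7) + (42 - 1*(-37)))/(46 - 78) + 408)² = ((16 + (42 - 1*(-37)))/(46 - 78) + 408)² = ((16 + (42 + 37))/(-32) + 408)² = ((16 + 79)*(-1/32) + 408)² = (95*(-1/32) + 408)² = (-95/32 + 408)² = (12961/32)² = 167987521/1024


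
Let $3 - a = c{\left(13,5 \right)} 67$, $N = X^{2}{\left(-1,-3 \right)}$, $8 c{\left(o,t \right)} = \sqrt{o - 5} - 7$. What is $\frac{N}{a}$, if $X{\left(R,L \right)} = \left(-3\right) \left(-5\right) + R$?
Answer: $\frac{110432}{29591} + \frac{30016 \sqrt{2}}{29591} \approx 5.1665$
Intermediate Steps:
$X{\left(R,L \right)} = 15 + R$
$c{\left(o,t \right)} = - \frac{7}{8} + \frac{\sqrt{-5 + o}}{8}$ ($c{\left(o,t \right)} = \frac{\sqrt{o - 5} - 7}{8} = \frac{\sqrt{-5 + o} - 7}{8} = \frac{-7 + \sqrt{-5 + o}}{8} = - \frac{7}{8} + \frac{\sqrt{-5 + o}}{8}$)
$N = 196$ ($N = \left(15 - 1\right)^{2} = 14^{2} = 196$)
$a = \frac{493}{8} - \frac{67 \sqrt{2}}{4}$ ($a = 3 - \left(- \frac{7}{8} + \frac{\sqrt{-5 + 13}}{8}\right) 67 = 3 - \left(- \frac{7}{8} + \frac{\sqrt{8}}{8}\right) 67 = 3 - \left(- \frac{7}{8} + \frac{2 \sqrt{2}}{8}\right) 67 = 3 - \left(- \frac{7}{8} + \frac{\sqrt{2}}{4}\right) 67 = 3 - \left(- \frac{469}{8} + \frac{67 \sqrt{2}}{4}\right) = 3 + \left(\frac{469}{8} - \frac{67 \sqrt{2}}{4}\right) = \frac{493}{8} - \frac{67 \sqrt{2}}{4} \approx 37.937$)
$\frac{N}{a} = \frac{196}{\frac{493}{8} - \frac{67 \sqrt{2}}{4}}$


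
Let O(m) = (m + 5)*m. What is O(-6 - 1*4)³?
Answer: 125000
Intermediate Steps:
O(m) = m*(5 + m) (O(m) = (5 + m)*m = m*(5 + m))
O(-6 - 1*4)³ = ((-6 - 1*4)*(5 + (-6 - 1*4)))³ = ((-6 - 4)*(5 + (-6 - 4)))³ = (-10*(5 - 10))³ = (-10*(-5))³ = 50³ = 125000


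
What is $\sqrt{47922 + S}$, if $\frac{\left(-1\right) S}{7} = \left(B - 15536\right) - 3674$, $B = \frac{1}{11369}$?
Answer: $\frac{\sqrt{23574924853529}}{11369} \approx 427.07$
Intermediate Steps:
$B = \frac{1}{11369} \approx 8.7959 \cdot 10^{-5}$
$S = \frac{1528789423}{11369}$ ($S = - 7 \left(\left(\frac{1}{11369} - 15536\right) - 3674\right) = - 7 \left(- \frac{176628783}{11369} - 3674\right) = \left(-7\right) \left(- \frac{218398489}{11369}\right) = \frac{1528789423}{11369} \approx 1.3447 \cdot 10^{5}$)
$\sqrt{47922 + S} = \sqrt{47922 + \frac{1528789423}{11369}} = \sqrt{\frac{2073614641}{11369}} = \frac{\sqrt{23574924853529}}{11369}$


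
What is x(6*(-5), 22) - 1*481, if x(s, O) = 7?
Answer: -474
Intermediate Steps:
x(6*(-5), 22) - 1*481 = 7 - 1*481 = 7 - 481 = -474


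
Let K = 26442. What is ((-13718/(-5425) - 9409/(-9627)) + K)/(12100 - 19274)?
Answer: -1381155558961/374672731650 ≈ -3.6863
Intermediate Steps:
((-13718/(-5425) - 9409/(-9627)) + K)/(12100 - 19274) = ((-13718/(-5425) - 9409/(-9627)) + 26442)/(12100 - 19274) = ((-13718*(-1/5425) - 9409*(-1/9627)) + 26442)/(-7174) = ((13718/5425 + 9409/9627) + 26442)*(-1/7174) = (183107011/52226475 + 26442)*(-1/7174) = (1381155558961/52226475)*(-1/7174) = -1381155558961/374672731650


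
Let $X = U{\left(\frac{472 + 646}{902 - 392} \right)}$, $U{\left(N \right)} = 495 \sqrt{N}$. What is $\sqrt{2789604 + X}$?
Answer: $\frac{\sqrt{806195556 + 561 \sqrt{142545}}}{17} \approx 1670.4$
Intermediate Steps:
$X = \frac{33 \sqrt{142545}}{17}$ ($X = 495 \sqrt{\frac{472 + 646}{902 - 392}} = 495 \sqrt{\frac{1118}{510}} = 495 \sqrt{1118 \cdot \frac{1}{510}} = 495 \sqrt{\frac{559}{255}} = 495 \frac{\sqrt{142545}}{255} = \frac{33 \sqrt{142545}}{17} \approx 732.89$)
$\sqrt{2789604 + X} = \sqrt{2789604 + \frac{33 \sqrt{142545}}{17}}$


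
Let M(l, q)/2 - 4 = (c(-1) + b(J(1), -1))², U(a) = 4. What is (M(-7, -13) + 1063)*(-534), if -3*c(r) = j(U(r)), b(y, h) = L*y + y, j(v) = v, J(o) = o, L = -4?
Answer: -1775906/3 ≈ -5.9197e+5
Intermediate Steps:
b(y, h) = -3*y (b(y, h) = -4*y + y = -3*y)
c(r) = -4/3 (c(r) = -⅓*4 = -4/3)
M(l, q) = 410/9 (M(l, q) = 8 + 2*(-4/3 - 3*1)² = 8 + 2*(-4/3 - 3)² = 8 + 2*(-13/3)² = 8 + 2*(169/9) = 8 + 338/9 = 410/9)
(M(-7, -13) + 1063)*(-534) = (410/9 + 1063)*(-534) = (9977/9)*(-534) = -1775906/3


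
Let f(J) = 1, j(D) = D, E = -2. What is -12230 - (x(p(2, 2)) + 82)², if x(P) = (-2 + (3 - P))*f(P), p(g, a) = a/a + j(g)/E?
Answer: -19119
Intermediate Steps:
p(g, a) = 1 - g/2 (p(g, a) = a/a + g/(-2) = 1 + g*(-½) = 1 - g/2)
x(P) = 1 - P (x(P) = (-2 + (3 - P))*1 = (1 - P)*1 = 1 - P)
-12230 - (x(p(2, 2)) + 82)² = -12230 - ((1 - (1 - ½*2)) + 82)² = -12230 - ((1 - (1 - 1)) + 82)² = -12230 - ((1 - 1*0) + 82)² = -12230 - ((1 + 0) + 82)² = -12230 - (1 + 82)² = -12230 - 1*83² = -12230 - 1*6889 = -12230 - 6889 = -19119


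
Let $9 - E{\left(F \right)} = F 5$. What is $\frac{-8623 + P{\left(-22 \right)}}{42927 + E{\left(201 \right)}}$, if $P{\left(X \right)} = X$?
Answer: $- \frac{8645}{41931} \approx -0.20617$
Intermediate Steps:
$E{\left(F \right)} = 9 - 5 F$ ($E{\left(F \right)} = 9 - F 5 = 9 - 5 F$)
$\frac{-8623 + P{\left(-22 \right)}}{42927 + E{\left(201 \right)}} = \frac{-8623 - 22}{42927 + \left(9 - 1005\right)} = - \frac{8645}{42927 + \left(9 - 1005\right)} = - \frac{8645}{42927 - 996} = - \frac{8645}{41931}$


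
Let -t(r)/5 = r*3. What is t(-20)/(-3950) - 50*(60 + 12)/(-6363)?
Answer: 27358/55853 ≈ 0.48982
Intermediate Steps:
t(r) = -15*r (t(r) = -5*r*3 = -15*r)
t(-20)/(-3950) - 50*(60 + 12)/(-6363) = -15*(-20)/(-3950) - 50*(60 + 12)/(-6363) = 300*(-1/3950) - 50*72*(-1/6363) = -6/79 - 3600*(-1/6363) = -6/79 + 400/707 = 27358/55853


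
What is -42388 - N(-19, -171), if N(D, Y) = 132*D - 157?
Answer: -39723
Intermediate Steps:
N(D, Y) = -157 + 132*D
-42388 - N(-19, -171) = -42388 - (-157 + 132*(-19)) = -42388 - (-157 - 2508) = -42388 - 1*(-2665) = -42388 + 2665 = -39723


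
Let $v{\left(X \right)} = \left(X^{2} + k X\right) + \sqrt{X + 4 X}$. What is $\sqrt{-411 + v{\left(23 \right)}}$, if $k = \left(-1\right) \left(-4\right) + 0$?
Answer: $\sqrt{210 + \sqrt{115}} \approx 14.857$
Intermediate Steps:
$k = 4$ ($k = 4 + 0 = 4$)
$v{\left(X \right)} = X^{2} + 4 X + \sqrt{5} \sqrt{X}$ ($v{\left(X \right)} = \left(X^{2} + 4 X\right) + \sqrt{X + 4 X} = \left(X^{2} + 4 X\right) + \sqrt{5 X} = \left(X^{2} + 4 X\right) + \sqrt{5} \sqrt{X} = X^{2} + 4 X + \sqrt{5} \sqrt{X}$)
$\sqrt{-411 + v{\left(23 \right)}} = \sqrt{-411 + \left(23^{2} + 4 \cdot 23 + \sqrt{5} \sqrt{23}\right)} = \sqrt{-411 + \left(529 + 92 + \sqrt{115}\right)} = \sqrt{-411 + \left(621 + \sqrt{115}\right)} = \sqrt{210 + \sqrt{115}}$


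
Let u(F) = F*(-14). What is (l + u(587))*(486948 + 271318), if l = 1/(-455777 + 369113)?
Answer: -270020324619149/43332 ≈ -6.2314e+9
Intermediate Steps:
u(F) = -14*F
l = -1/86664 (l = 1/(-86664) = -1/86664 ≈ -1.1539e-5)
(l + u(587))*(486948 + 271318) = (-1/86664 - 14*587)*(486948 + 271318) = (-1/86664 - 8218)*758266 = -712204753/86664*758266 = -270020324619149/43332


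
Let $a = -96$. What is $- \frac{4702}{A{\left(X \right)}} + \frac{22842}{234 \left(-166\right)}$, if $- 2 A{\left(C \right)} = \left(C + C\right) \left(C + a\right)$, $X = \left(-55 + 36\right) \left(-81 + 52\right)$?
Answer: $- \frac{23692133}{41617030} \approx -0.56929$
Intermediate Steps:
$X = 551$ ($X = \left(-19\right) \left(-29\right) = 551$)
$A{\left(C \right)} = - C \left(-96 + C\right)$ ($A{\left(C \right)} = - \frac{\left(C + C\right) \left(C - 96\right)}{2} = - \frac{2 C \left(-96 + C\right)}{2} = - C \left(-96 + C\right)$)
$- \frac{4702}{A{\left(X \right)}} + \frac{22842}{234 \left(-166\right)} = - \frac{4702}{551 \left(96 - 551\right)} + \frac{22842}{234 \left(-166\right)} = - \frac{4702}{551 \left(96 - 551\right)} + \frac{22842}{-38844} = - \frac{4702}{551 \left(-455\right)} + 22842 \left(- \frac{1}{38844}\right) = - \frac{4702}{-250705} - \frac{1269}{2158} = \left(-4702\right) \left(- \frac{1}{250705}\right) - \frac{1269}{2158} = \frac{4702}{250705} - \frac{1269}{2158} = - \frac{23692133}{41617030}$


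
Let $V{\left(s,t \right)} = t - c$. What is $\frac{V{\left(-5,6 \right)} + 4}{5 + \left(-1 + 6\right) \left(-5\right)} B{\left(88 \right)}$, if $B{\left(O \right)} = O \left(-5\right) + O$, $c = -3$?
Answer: $\frac{1144}{5} \approx 228.8$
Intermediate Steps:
$B{\left(O \right)} = - 4 O$ ($B{\left(O \right)} = - 5 O + O = - 4 O$)
$V{\left(s,t \right)} = 3 + t$ ($V{\left(s,t \right)} = t - -3 = t + 3 = 3 + t$)
$\frac{V{\left(-5,6 \right)} + 4}{5 + \left(-1 + 6\right) \left(-5\right)} B{\left(88 \right)} = \frac{\left(3 + 6\right) + 4}{5 + \left(-1 + 6\right) \left(-5\right)} \left(\left(-4\right) 88\right) = \frac{9 + 4}{5 + 5 \left(-5\right)} \left(-352\right) = \frac{13}{5 - 25} \left(-352\right) = \frac{13}{-20} \left(-352\right) = 13 \left(- \frac{1}{20}\right) \left(-352\right) = \left(- \frac{13}{20}\right) \left(-352\right) = \frac{1144}{5}$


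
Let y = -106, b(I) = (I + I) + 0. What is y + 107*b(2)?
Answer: 322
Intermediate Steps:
b(I) = 2*I (b(I) = 2*I + 0 = 2*I)
y + 107*b(2) = -106 + 107*(2*2) = -106 + 107*4 = -106 + 428 = 322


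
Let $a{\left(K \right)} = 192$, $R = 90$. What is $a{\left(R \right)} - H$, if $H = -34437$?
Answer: $34629$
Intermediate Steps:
$a{\left(R \right)} - H = 192 - -34437 = 192 + 34437 = 34629$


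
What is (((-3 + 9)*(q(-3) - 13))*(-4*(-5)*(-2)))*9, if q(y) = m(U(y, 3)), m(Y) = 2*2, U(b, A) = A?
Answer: 19440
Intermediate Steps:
m(Y) = 4
q(y) = 4
(((-3 + 9)*(q(-3) - 13))*(-4*(-5)*(-2)))*9 = (((-3 + 9)*(4 - 13))*(-4*(-5)*(-2)))*9 = ((6*(-9))*(20*(-2)))*9 = -54*(-40)*9 = 2160*9 = 19440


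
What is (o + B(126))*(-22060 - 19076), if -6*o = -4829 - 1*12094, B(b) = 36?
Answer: -117504984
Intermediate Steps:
o = 5641/2 (o = -(-4829 - 1*12094)/6 = -(-4829 - 12094)/6 = -⅙*(-16923) = 5641/2 ≈ 2820.5)
(o + B(126))*(-22060 - 19076) = (5641/2 + 36)*(-22060 - 19076) = (5713/2)*(-41136) = -117504984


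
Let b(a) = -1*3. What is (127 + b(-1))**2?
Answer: 15376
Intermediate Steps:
b(a) = -3
(127 + b(-1))**2 = (127 - 3)**2 = 124**2 = 15376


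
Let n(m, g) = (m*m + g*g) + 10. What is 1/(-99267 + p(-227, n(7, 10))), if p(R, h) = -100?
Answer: -1/99367 ≈ -1.0064e-5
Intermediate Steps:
n(m, g) = 10 + g**2 + m**2 (n(m, g) = (m**2 + g**2) + 10 = (g**2 + m**2) + 10 = 10 + g**2 + m**2)
1/(-99267 + p(-227, n(7, 10))) = 1/(-99267 - 100) = 1/(-99367) = -1/99367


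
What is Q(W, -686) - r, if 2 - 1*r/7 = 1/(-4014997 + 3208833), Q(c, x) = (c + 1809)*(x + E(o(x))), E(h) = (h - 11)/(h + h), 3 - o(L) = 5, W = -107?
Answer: -936806503945/806164 ≈ -1.1621e+6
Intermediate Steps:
o(L) = -2 (o(L) = 3 - 1*5 = 3 - 5 = -2)
E(h) = (-11 + h)/(2*h) (E(h) = (-11 + h)/((2*h)) = (-11 + h)*(1/(2*h)) = (-11 + h)/(2*h))
Q(c, x) = (1809 + c)*(13/4 + x) (Q(c, x) = (c + 1809)*(x + (½)*(-11 - 2)/(-2)) = (1809 + c)*(x + (½)*(-½)*(-13)) = (1809 + c)*(x + 13/4) = (1809 + c)*(13/4 + x))
r = 11286303/806164 (r = 14 - 7/(-4014997 + 3208833) = 14 - 7/(-806164) = 14 - 7*(-1/806164) = 14 + 7/806164 = 11286303/806164 ≈ 14.000)
Q(W, -686) - r = (23517/4 + 1809*(-686) + (13/4)*(-107) - 107*(-686)) - 1*11286303/806164 = (23517/4 - 1240974 - 1391/4 + 73402) - 11286303/806164 = -2324081/2 - 11286303/806164 = -936806503945/806164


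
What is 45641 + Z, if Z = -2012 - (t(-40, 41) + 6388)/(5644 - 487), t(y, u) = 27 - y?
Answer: 224988298/5157 ≈ 43628.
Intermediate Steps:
Z = -10382339/5157 (Z = -2012 - ((27 - 1*(-40)) + 6388)/(5644 - 487) = -2012 - ((27 + 40) + 6388)/5157 = -2012 - (67 + 6388)/5157 = -2012 - 6455/5157 = -10382339/5157 ≈ -2013.3)
45641 + Z = 45641 - 10382339/5157 = 224988298/5157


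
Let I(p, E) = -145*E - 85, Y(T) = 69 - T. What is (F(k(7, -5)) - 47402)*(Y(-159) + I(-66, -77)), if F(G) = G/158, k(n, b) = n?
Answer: -42345683886/79 ≈ -5.3602e+8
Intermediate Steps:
I(p, E) = -85 - 145*E
F(G) = G/158 (F(G) = G*(1/158) = G/158)
(F(k(7, -5)) - 47402)*(Y(-159) + I(-66, -77)) = ((1/158)*7 - 47402)*((69 - 1*(-159)) + (-85 - 145*(-77))) = (7/158 - 47402)*((69 + 159) + (-85 + 11165)) = -7489509*(228 + 11080)/158 = -7489509/158*11308 = -42345683886/79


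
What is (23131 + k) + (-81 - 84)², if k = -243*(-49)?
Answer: 62263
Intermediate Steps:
k = 11907
(23131 + k) + (-81 - 84)² = (23131 + 11907) + (-81 - 84)² = 35038 + (-165)² = 35038 + 27225 = 62263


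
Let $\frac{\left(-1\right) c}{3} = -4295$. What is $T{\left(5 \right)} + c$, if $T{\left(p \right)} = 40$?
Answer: $12925$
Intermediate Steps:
$c = 12885$ ($c = \left(-3\right) \left(-4295\right) = 12885$)
$T{\left(5 \right)} + c = 40 + 12885 = 12925$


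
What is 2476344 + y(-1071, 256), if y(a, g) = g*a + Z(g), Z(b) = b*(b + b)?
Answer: 2333240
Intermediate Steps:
Z(b) = 2*b**2 (Z(b) = b*(2*b) = 2*b**2)
y(a, g) = 2*g**2 + a*g (y(a, g) = g*a + 2*g**2 = a*g + 2*g**2 = 2*g**2 + a*g)
2476344 + y(-1071, 256) = 2476344 + 256*(-1071 + 2*256) = 2476344 + 256*(-1071 + 512) = 2476344 + 256*(-559) = 2476344 - 143104 = 2333240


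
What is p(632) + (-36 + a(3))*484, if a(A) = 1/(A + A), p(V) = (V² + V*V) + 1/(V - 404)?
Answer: 59394355/76 ≈ 7.8151e+5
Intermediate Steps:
p(V) = 1/(-404 + V) + 2*V² (p(V) = (V² + V²) + 1/(-404 + V) = 2*V² + 1/(-404 + V) = 1/(-404 + V) + 2*V²)
a(A) = 1/(2*A)
p(632) + (-36 + a(3))*484 = (1 - 808*632² + 2*632³)/(-404 + 632) + (-36 + (½)/3)*484 = (1 - 808*399424 + 2*252435968)/228 + (-36 + (½)*(⅓))*484 = (1 - 322734592 + 504871936)/228 + (-36 + ⅙)*484 = (1/228)*182137345 - 215/6*484 = 182137345/228 - 52030/3 = 59394355/76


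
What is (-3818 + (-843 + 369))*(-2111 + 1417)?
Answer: 2978648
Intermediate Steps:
(-3818 + (-843 + 369))*(-2111 + 1417) = (-3818 - 474)*(-694) = -4292*(-694) = 2978648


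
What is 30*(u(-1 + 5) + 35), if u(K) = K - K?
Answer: 1050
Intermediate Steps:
u(K) = 0
30*(u(-1 + 5) + 35) = 30*(0 + 35) = 30*35 = 1050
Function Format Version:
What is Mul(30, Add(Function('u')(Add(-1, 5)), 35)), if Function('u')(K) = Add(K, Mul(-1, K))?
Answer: 1050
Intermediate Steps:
Function('u')(K) = 0
Mul(30, Add(Function('u')(Add(-1, 5)), 35)) = Mul(30, Add(0, 35)) = Mul(30, 35) = 1050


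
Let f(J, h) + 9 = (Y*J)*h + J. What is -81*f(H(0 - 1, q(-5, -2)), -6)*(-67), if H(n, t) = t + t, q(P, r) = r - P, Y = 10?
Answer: -1970001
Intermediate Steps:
H(n, t) = 2*t
f(J, h) = -9 + J + 10*J*h (f(J, h) = -9 + ((10*J)*h + J) = -9 + (10*J*h + J) = -9 + (J + 10*J*h) = -9 + J + 10*J*h)
-81*f(H(0 - 1, q(-5, -2)), -6)*(-67) = -81*(-9 + 2*(-2 - 1*(-5)) + 10*(2*(-2 - 1*(-5)))*(-6))*(-67) = -81*(-9 + 2*(-2 + 5) + 10*(2*(-2 + 5))*(-6))*(-67) = -81*(-9 + 2*3 + 10*(2*3)*(-6))*(-67) = -81*(-9 + 6 + 10*6*(-6))*(-67) = -81*(-9 + 6 - 360)*(-67) = -81*(-363)*(-67) = 29403*(-67) = -1970001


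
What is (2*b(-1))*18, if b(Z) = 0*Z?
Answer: 0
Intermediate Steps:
b(Z) = 0
(2*b(-1))*18 = (2*0)*18 = 0*18 = 0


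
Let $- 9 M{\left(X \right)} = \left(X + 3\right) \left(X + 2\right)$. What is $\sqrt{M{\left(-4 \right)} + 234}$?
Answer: $\frac{2 \sqrt{526}}{3} \approx 15.29$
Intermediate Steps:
$M{\left(X \right)} = - \frac{\left(2 + X\right) \left(3 + X\right)}{9}$ ($M{\left(X \right)} = - \frac{\left(X + 3\right) \left(X + 2\right)}{9} = - \frac{\left(3 + X\right) \left(2 + X\right)}{9} = - \frac{\left(2 + X\right) \left(3 + X\right)}{9}$)
$\sqrt{M{\left(-4 \right)} + 234} = \sqrt{\left(- \frac{2}{3} - - \frac{20}{9} - \frac{\left(-4\right)^{2}}{9}\right) + 234} = \sqrt{\left(- \frac{2}{3} + \frac{20}{9} - \frac{16}{9}\right) + 234} = \sqrt{- \frac{2}{9} + 234} = \sqrt{\frac{2104}{9}} = \frac{2 \sqrt{526}}{3}$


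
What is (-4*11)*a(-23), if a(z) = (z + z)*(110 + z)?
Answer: 176088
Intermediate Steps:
a(z) = 2*z*(110 + z) (a(z) = (2*z)*(110 + z) = 2*z*(110 + z))
(-4*11)*a(-23) = (-4*11)*(2*(-23)*(110 - 23)) = -88*(-23)*87 = -44*(-4002) = 176088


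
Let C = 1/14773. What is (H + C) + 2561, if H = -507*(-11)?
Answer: 120222675/14773 ≈ 8138.0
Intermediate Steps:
C = 1/14773 ≈ 6.7691e-5
H = 5577
(H + C) + 2561 = (5577 + 1/14773) + 2561 = 82389022/14773 + 2561 = 120222675/14773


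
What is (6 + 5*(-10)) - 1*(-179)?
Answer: 135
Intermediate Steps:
(6 + 5*(-10)) - 1*(-179) = (6 - 50) + 179 = -44 + 179 = 135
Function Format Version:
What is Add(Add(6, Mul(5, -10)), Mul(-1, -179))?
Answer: 135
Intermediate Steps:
Add(Add(6, Mul(5, -10)), Mul(-1, -179)) = Add(Add(6, -50), 179) = Add(-44, 179) = 135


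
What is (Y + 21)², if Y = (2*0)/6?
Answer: 441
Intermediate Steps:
Y = 0 (Y = 0*(⅙) = 0)
(Y + 21)² = (0 + 21)² = 21² = 441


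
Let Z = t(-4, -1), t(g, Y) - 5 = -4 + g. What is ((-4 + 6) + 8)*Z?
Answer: -30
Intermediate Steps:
t(g, Y) = 1 + g (t(g, Y) = 5 + (-4 + g) = 1 + g)
Z = -3 (Z = 1 - 4 = -3)
((-4 + 6) + 8)*Z = ((-4 + 6) + 8)*(-3) = (2 + 8)*(-3) = 10*(-3) = -30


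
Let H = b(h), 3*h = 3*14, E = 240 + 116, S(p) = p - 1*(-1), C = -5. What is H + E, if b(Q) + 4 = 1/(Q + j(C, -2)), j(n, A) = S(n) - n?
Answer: 5281/15 ≈ 352.07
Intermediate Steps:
S(p) = 1 + p (S(p) = p + 1 = 1 + p)
E = 356
j(n, A) = 1 (j(n, A) = (1 + n) - n = 1)
h = 14 (h = (3*14)/3 = (1/3)*42 = 14)
b(Q) = -4 + 1/(1 + Q) (b(Q) = -4 + 1/(Q + 1) = -4 + 1/(1 + Q))
H = -59/15 (H = (-3 - 4*14)/(1 + 14) = (-3 - 56)/15 = (1/15)*(-59) = -59/15 ≈ -3.9333)
H + E = -59/15 + 356 = 5281/15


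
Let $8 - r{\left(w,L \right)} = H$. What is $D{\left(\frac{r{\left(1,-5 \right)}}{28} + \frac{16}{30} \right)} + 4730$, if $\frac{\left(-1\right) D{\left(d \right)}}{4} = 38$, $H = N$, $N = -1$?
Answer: $4578$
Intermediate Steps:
$H = -1$
$r{\left(w,L \right)} = 9$ ($r{\left(w,L \right)} = 8 - -1 = 8 + 1 = 9$)
$D{\left(d \right)} = -152$ ($D{\left(d \right)} = \left(-4\right) 38 = -152$)
$D{\left(\frac{r{\left(1,-5 \right)}}{28} + \frac{16}{30} \right)} + 4730 = -152 + 4730 = 4578$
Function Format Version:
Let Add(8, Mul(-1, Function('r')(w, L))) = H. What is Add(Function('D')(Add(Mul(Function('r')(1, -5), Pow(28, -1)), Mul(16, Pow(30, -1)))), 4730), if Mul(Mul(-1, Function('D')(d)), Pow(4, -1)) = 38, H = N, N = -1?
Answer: 4578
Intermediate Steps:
H = -1
Function('r')(w, L) = 9 (Function('r')(w, L) = Add(8, Mul(-1, -1)) = Add(8, 1) = 9)
Function('D')(d) = -152 (Function('D')(d) = Mul(-4, 38) = -152)
Add(Function('D')(Add(Mul(Function('r')(1, -5), Pow(28, -1)), Mul(16, Pow(30, -1)))), 4730) = Add(-152, 4730) = 4578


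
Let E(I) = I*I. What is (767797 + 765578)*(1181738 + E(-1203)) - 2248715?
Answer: 4031159357410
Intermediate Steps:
E(I) = I²
(767797 + 765578)*(1181738 + E(-1203)) - 2248715 = (767797 + 765578)*(1181738 + (-1203)²) - 2248715 = 1533375*(1181738 + 1447209) - 2248715 = 1533375*2628947 - 2248715 = 4031161606125 - 2248715 = 4031159357410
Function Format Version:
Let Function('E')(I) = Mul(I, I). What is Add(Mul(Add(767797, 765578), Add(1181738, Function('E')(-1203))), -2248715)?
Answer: 4031159357410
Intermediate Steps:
Function('E')(I) = Pow(I, 2)
Add(Mul(Add(767797, 765578), Add(1181738, Function('E')(-1203))), -2248715) = Add(Mul(Add(767797, 765578), Add(1181738, Pow(-1203, 2))), -2248715) = Add(Mul(1533375, Add(1181738, 1447209)), -2248715) = Add(Mul(1533375, 2628947), -2248715) = Add(4031161606125, -2248715) = 4031159357410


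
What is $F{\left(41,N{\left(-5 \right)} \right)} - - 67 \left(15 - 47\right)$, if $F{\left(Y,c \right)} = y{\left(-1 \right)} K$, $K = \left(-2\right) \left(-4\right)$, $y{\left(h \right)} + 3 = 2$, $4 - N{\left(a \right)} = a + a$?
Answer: $-2152$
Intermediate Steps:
$N{\left(a \right)} = 4 - 2 a$ ($N{\left(a \right)} = 4 - \left(a + a\right) = 4 - 2 a$)
$y{\left(h \right)} = -1$ ($y{\left(h \right)} = -3 + 2 = -1$)
$K = 8$
$F{\left(Y,c \right)} = -8$ ($F{\left(Y,c \right)} = \left(-1\right) 8 = -8$)
$F{\left(41,N{\left(-5 \right)} \right)} - - 67 \left(15 - 47\right) = -8 - - 67 \left(15 - 47\right) = -8 - \left(-67\right) \left(-32\right) = -8 - 2144 = -2152$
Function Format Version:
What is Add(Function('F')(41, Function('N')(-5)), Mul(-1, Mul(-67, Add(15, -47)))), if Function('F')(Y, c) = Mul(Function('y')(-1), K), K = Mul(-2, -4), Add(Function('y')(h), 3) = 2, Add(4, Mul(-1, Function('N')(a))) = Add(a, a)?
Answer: -2152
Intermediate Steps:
Function('N')(a) = Add(4, Mul(-2, a)) (Function('N')(a) = Add(4, Mul(-1, Add(a, a))) = Add(4, Mul(-1, Mul(2, a))) = Add(4, Mul(-2, a)))
Function('y')(h) = -1 (Function('y')(h) = Add(-3, 2) = -1)
K = 8
Function('F')(Y, c) = -8 (Function('F')(Y, c) = Mul(-1, 8) = -8)
Add(Function('F')(41, Function('N')(-5)), Mul(-1, Mul(-67, Add(15, -47)))) = Add(-8, Mul(-1, Mul(-67, Add(15, -47)))) = Add(-8, Mul(-1, Mul(-67, -32))) = Add(-8, Mul(-1, 2144)) = Add(-8, -2144) = -2152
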